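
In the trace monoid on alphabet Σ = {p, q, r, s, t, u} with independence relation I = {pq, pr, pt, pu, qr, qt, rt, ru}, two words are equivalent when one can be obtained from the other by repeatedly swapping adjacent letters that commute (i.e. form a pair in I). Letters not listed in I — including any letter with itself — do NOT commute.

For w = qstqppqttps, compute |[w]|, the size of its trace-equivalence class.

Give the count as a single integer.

560

drop 0:q onto floor
drop 1:s onto {0:q}
drop 2:t onto {1:s}
drop 3:q onto {1:s}
drop 4:p onto {1:s}
drop 5:p onto {4:p}
drop 6:q onto {3:q}
drop 7:t onto {2:t}
drop 8:t onto {7:t}
drop 9:p onto {5:p}
drop 10:s onto {6:q, 8:t, 9:p}
ground layer = {0:q}
drop-orders for the pieces not yet dropped (sum over which currently-grounded one goes next):
  1 to go: {10} 1
  2 to go: {6,10} 1  {8,10} 1  {9,10} 1
  3 to go: {3,6,10} 1  {5,9,10} 1  {6,8,10} 2  {6,9,10} 2  {7,8,10} 1  {8,9,10} 2
  4 to go: {2,7,8,10} 1  {3,6,8,10} 3  {3,6,9,10} 3  {4,5,9,10} 1  {5,6,9,10} 3  {5,8,9,10} 3  {6,7,8,10} 3  {6,8,9,10} 6  {7,8,9,10} 3
  5 to go: {2,6,7,8,10} 4  {2,7,8,9,10} 4  {3,5,6,9,10} 6  {3,6,7,8,10} 6  {3,6,8,9,10} 12  {4,5,6,9,10} 4  {4,5,8,9,10} 4  {5,6,8,9,10} 12  {5,7,8,9,10} 6  {6,7,8,9,10} 12
  6 to go: {2,3,6,7,8,10} 10  {2,5,7,8,9,10} 10  {2,6,7,8,9,10} 20  {3,4,5,6,9,10} 10  {3,5,6,8,9,10} 30  {3,6,7,8,9,10} 30  {4,5,6,8,9,10} 20  {4,5,7,8,9,10} 10  {5,6,7,8,9,10} 30
  7 to go: {2,3,6,7,8,9,10} 60  {2,4,5,7,8,9,10} 20  {2,5,6,7,8,9,10} 60  {3,4,5,6,8,9,10} 60  {3,5,6,7,8,9,10} 90  {4,5,6,7,8,9,10} 60
  8 to go: {2,3,5,6,7,8,9,10} 210  {2,4,5,6,7,8,9,10} 140  {3,4,5,6,7,8,9,10} 210
  9 to go: {2,3,4,5,6,7,8,9,10} 560
  if 0:q drops first: 560 orders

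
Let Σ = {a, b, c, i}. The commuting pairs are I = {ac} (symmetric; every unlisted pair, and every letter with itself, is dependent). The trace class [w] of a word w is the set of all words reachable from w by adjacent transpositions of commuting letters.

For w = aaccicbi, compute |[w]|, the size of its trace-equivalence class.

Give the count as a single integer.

6

0(a) covers ∅
1(a) covers 0:a
2(c) covers ∅
3(c) covers 2:c
4(i) covers 1:a, 3:c
5(c) covers 4:i
6(b) covers 5:c
7(i) covers 6:b
floor of heap: 0:a, 2:c
completions by unplaced set U, small U first (add the entries for U minus each lowest piece of U):
  |U|=1: {7}:1
  |U|=2: {6,7}:1
  |U|=3: {5,6,7}:1
  |U|=4: {4,5,6,7}:1
  |U|=5: {1,4,5,6,7}:1  {3,4,5,6,7}:1
  |U|=6: {0,1,4,5,6,7}:1  {1,3,4,5,6,7}:2  {2,3,4,5,6,7}:1
  start at 0(a): 3
  start at 2(c): 3
sum over floor = 6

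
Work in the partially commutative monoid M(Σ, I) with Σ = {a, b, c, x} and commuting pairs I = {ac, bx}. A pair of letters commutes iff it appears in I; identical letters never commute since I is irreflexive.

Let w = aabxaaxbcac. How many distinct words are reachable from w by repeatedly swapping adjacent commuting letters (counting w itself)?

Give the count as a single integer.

12

#0=a has no predecessor
#1=a depends on [0:a]
#2=b depends on [1:a]
#3=x depends on [1:a]
#4=a depends on [2:b, 3:x]
#5=a depends on [4:a]
#6=x depends on [5:a]
#7=b depends on [5:a]
#8=c depends on [6:x, 7:b]
#9=a depends on [6:x, 7:b]
#10=c depends on [8:c]
sources: [0:a]
N(rest) = Σ N(rest − s) over sources s of rest; N(one piece) = 1:
  size 1 → [9]=1  [10]=1
  size 2 → [8,10]=1  [9,10]=2
  size 3 → [8,9,10]=3
  size 4 → [6,8,9,10]=3  [7,8,9,10]=3
  size 5 → [6,7,8,9,10]=6
  size 6 → [5,6,7,8,9,10]=6
  size 7 → [4,5,6,7,8,9,10]=6
  size 8 → [2,4,5,6,7,8,9,10]=6  [3,4,5,6,7,8,9,10]=6
  size 9 → [2,3,4,5,6,7,8,9,10]=12
  first=0(a) contributes 12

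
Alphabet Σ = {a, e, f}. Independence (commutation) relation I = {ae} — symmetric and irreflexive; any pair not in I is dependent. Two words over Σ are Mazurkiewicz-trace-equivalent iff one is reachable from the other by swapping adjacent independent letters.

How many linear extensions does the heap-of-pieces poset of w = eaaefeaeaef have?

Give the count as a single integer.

60

#0=e has no predecessor
#1=a has no predecessor
#2=a depends on [1:a]
#3=e depends on [0:e]
#4=f depends on [2:a, 3:e]
#5=e depends on [4:f]
#6=a depends on [4:f]
#7=e depends on [5:e]
#8=a depends on [6:a]
#9=e depends on [7:e]
#10=f depends on [8:a, 9:e]
sources: [0:e, 1:a]
N(rest) = Σ N(rest − s) over sources s of rest; N(one piece) = 1:
  size 1 → [10]=1
  size 2 → [8,10]=1  [9,10]=1
  size 3 → [6,8,10]=1  [7,9,10]=1  [8,9,10]=2
  size 4 → [5,7,9,10]=1  [6,8,9,10]=3  [7,8,9,10]=3
  size 5 → [5,7,8,9,10]=4  [6,7,8,9,10]=6
  size 6 → [5,6,7,8,9,10]=10
  size 7 → [4,5,6,7,8,9,10]=10
  size 8 → [2,4,5,6,7,8,9,10]=10  [3,4,5,6,7,8,9,10]=10
  size 9 → [0,3,4,5,6,7,8,9,10]=10  [1,2,4,5,6,7,8,9,10]=10  [2,3,4,5,6,7,8,9,10]=20
  first=0(e) contributes 30
  first=1(a) contributes 30
|[w]| = 60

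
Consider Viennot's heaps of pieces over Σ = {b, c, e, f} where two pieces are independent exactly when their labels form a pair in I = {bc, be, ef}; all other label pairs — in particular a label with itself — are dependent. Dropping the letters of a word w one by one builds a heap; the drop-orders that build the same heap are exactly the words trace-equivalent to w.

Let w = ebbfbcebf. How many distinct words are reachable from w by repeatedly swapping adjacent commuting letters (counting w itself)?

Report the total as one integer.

43

drop 0:e onto floor
drop 1:b onto floor
drop 2:b onto {1:b}
drop 3:f onto {2:b}
drop 4:b onto {3:f}
drop 5:c onto {0:e, 3:f}
drop 6:e onto {5:c}
drop 7:b onto {4:b}
drop 8:f onto {5:c, 7:b}
ground layer = {0:e, 1:b}
drop-orders for the pieces not yet dropped (sum over which currently-grounded one goes next):
  1 to go: {6} 1  {8} 1
  2 to go: {6,8} 2  {7,8} 1
  3 to go: {4,7,8} 1  {5,6,8} 2  {6,7,8} 3
  4 to go: {0,5,6,8} 2  {4,6,7,8} 4  {5,6,7,8} 5
  5 to go: {0,5,6,7,8} 7  {4,5,6,7,8} 9
  6 to go: {0,4,5,6,7,8} 16  {3,4,5,6,7,8} 9
  7 to go: {0,3,4,5,6,7,8} 25  {2,3,4,5,6,7,8} 9
  if 0:e drops first: 9 orders
  if 1:b drops first: 34 orders
heap linearizations: 43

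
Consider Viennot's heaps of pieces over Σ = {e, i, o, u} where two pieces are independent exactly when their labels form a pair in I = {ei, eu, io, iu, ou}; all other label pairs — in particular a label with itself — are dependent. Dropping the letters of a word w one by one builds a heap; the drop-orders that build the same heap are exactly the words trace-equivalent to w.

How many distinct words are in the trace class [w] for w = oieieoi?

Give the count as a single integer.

35

0(o) covers ∅
1(i) covers ∅
2(e) covers 0:o
3(i) covers 1:i
4(e) covers 2:e
5(o) covers 4:e
6(i) covers 3:i
floor of heap: 0:o, 1:i
completions by unplaced set U, small U first (add the entries for U minus each lowest piece of U):
  |U|=1: {5}:1  {6}:1
  |U|=2: {3,6}:1  {4,5}:1  {5,6}:2
  |U|=3: {1,3,6}:1  {2,4,5}:1  {3,5,6}:3  {4,5,6}:3
  |U|=4: {0,2,4,5}:1  {1,3,5,6}:4  {2,4,5,6}:4  {3,4,5,6}:6
  |U|=5: {0,2,4,5,6}:5  {1,3,4,5,6}:10  {2,3,4,5,6}:10
  start at 0(o): 20
  start at 1(i): 15
sum over floor = 35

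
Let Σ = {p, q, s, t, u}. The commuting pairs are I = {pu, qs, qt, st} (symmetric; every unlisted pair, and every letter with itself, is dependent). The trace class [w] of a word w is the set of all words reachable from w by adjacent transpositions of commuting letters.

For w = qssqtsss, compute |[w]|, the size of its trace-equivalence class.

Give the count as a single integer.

0(q) covers ∅
1(s) covers ∅
2(s) covers 1:s
3(q) covers 0:q
4(t) covers ∅
5(s) covers 2:s
6(s) covers 5:s
7(s) covers 6:s
floor of heap: 0:q, 1:s, 4:t
completions by unplaced set U, small U first (add the entries for U minus each lowest piece of U):
  |U|=1: {3}:1  {4}:1  {7}:1
  |U|=2: {0,3}:1  {3,4}:2  {3,7}:2  {4,7}:2  {6,7}:1
  |U|=3: {0,3,4}:3  {0,3,7}:3  {3,4,7}:6  {3,6,7}:3  {4,6,7}:3  {5,6,7}:1
  |U|=4: {0,3,4,7}:12  {0,3,6,7}:6  {2,5,6,7}:1  {3,4,6,7}:12  {3,5,6,7}:4  {4,5,6,7}:4
  |U|=5: {0,3,4,6,7}:30  {0,3,5,6,7}:10  {1,2,5,6,7}:1  {2,3,5,6,7}:5  {2,4,5,6,7}:5  {3,4,5,6,7}:20
  |U|=6: {0,2,3,5,6,7}:15  {0,3,4,5,6,7}:60  {1,2,3,5,6,7}:6  {1,2,4,5,6,7}:6  {2,3,4,5,6,7}:30
  start at 0(q): 42
  start at 1(s): 105
  start at 4(t): 21
sum over floor = 168

168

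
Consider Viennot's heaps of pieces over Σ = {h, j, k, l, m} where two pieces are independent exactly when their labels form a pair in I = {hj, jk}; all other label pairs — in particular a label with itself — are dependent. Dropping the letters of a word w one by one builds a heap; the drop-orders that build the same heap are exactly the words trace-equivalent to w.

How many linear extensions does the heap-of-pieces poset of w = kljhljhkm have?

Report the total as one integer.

6

#0=k has no predecessor
#1=l depends on [0:k]
#2=j depends on [1:l]
#3=h depends on [1:l]
#4=l depends on [2:j, 3:h]
#5=j depends on [4:l]
#6=h depends on [4:l]
#7=k depends on [6:h]
#8=m depends on [5:j, 7:k]
sources: [0:k]
N(rest) = Σ N(rest − s) over sources s of rest; N(one piece) = 1:
  size 1 → [8]=1
  size 2 → [5,8]=1  [7,8]=1
  size 3 → [5,7,8]=2  [6,7,8]=1
  size 4 → [5,6,7,8]=3
  size 5 → [4,5,6,7,8]=3
  size 6 → [2,4,5,6,7,8]=3  [3,4,5,6,7,8]=3
  size 7 → [2,3,4,5,6,7,8]=6
  first=0(k) contributes 6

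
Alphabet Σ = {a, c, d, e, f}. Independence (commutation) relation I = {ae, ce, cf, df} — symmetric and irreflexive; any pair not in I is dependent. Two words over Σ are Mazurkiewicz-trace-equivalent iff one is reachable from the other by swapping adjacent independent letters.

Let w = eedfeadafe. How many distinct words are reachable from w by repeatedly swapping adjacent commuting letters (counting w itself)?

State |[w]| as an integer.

4

piece 0:e — minimal
piece 1:e rests on {0:e}
piece 2:d rests on {1:e}
piece 3:f rests on {1:e}
piece 4:e rests on {2:d, 3:f}
piece 5:a rests on {2:d, 3:f}
piece 6:d rests on {4:e, 5:a}
piece 7:a rests on {6:d}
piece 8:f rests on {7:a}
piece 9:e rests on {8:f}
minimal pieces: {0:e}
ways to finish when only these pieces remain (= sum over removing one remaining piece with nothing left below it):
  1 left: {9}→1
  2 left: {8,9}→1
  3 left: {7,8,9}→1
  4 left: {6,7,8,9}→1
  5 left: {4,6,7,8,9}→1  {5,6,7,8,9}→1
  6 left: {4,5,6,7,8,9}→2
  7 left: {2,4,5,6,7,8,9}→2  {3,4,5,6,7,8,9}→2
  8 left: {2,3,4,5,6,7,8,9}→4
  placing 0:e first → 4 extensions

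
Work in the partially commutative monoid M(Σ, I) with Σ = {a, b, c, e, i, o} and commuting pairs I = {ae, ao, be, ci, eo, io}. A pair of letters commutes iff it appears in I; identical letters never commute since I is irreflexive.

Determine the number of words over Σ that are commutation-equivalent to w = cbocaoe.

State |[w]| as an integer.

#0=c has no predecessor
#1=b depends on [0:c]
#2=o depends on [1:b]
#3=c depends on [2:o]
#4=a depends on [3:c]
#5=o depends on [3:c]
#6=e depends on [3:c]
sources: [0:c]
N(rest) = Σ N(rest − s) over sources s of rest; N(one piece) = 1:
  size 1 → [4]=1  [5]=1  [6]=1
  size 2 → [4,5]=2  [4,6]=2  [5,6]=2
  size 3 → [4,5,6]=6
  size 4 → [3,4,5,6]=6
  size 5 → [2,3,4,5,6]=6
  first=0(c) contributes 6

6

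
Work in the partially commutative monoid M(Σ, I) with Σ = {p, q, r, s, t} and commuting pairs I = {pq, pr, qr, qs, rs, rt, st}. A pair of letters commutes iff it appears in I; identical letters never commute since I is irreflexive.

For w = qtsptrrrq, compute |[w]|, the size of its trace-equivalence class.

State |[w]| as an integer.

piece 0:q — minimal
piece 1:t rests on {0:q}
piece 2:s — minimal
piece 3:p rests on {1:t, 2:s}
piece 4:t rests on {3:p}
piece 5:r — minimal
piece 6:r rests on {5:r}
piece 7:r rests on {6:r}
piece 8:q rests on {4:t}
minimal pieces: {0:q, 2:s, 5:r}
ways to finish when only these pieces remain (= sum over removing one remaining piece with nothing left below it):
  1 left: {7}→1  {8}→1
  2 left: {4,8}→1  {6,7}→1  {7,8}→2
  3 left: {3,4,8}→1  {4,7,8}→3  {5,6,7}→1  {6,7,8}→3
  4 left: {1,3,4,8}→1  {2,3,4,8}→1  {3,4,7,8}→4  {4,6,7,8}→6  {5,6,7,8}→4
  5 left: {0,1,3,4,8}→1  {1,2,3,4,8}→2  {1,3,4,7,8}→5  {2,3,4,7,8}→5  {3,4,6,7,8}→10  {4,5,6,7,8}→10
  6 left: {0,1,2,3,4,8}→3  {0,1,3,4,7,8}→6  {1,2,3,4,7,8}→12  {1,3,4,6,7,8}→15  {2,3,4,6,7,8}→15  {3,4,5,6,7,8}→20
  7 left: {0,1,2,3,4,7,8}→21  {0,1,3,4,6,7,8}→21  {1,2,3,4,6,7,8}→42  {1,3,4,5,6,7,8}→35  {2,3,4,5,6,7,8}→35
  placing 0:q first → 112 extensions
  placing 2:s first → 56 extensions
  placing 5:r first → 84 extensions
total linear extensions = 252

252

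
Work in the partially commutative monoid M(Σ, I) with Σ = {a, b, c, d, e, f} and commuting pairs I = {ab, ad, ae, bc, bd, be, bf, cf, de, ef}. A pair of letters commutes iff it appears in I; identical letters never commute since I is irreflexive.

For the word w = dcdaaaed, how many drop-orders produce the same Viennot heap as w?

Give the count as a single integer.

piece 0:d — minimal
piece 1:c rests on {0:d}
piece 2:d rests on {1:c}
piece 3:a rests on {1:c}
piece 4:a rests on {3:a}
piece 5:a rests on {4:a}
piece 6:e rests on {1:c}
piece 7:d rests on {2:d}
minimal pieces: {0:d}
ways to finish when only these pieces remain (= sum over removing one remaining piece with nothing left below it):
  1 left: {5}→1  {6}→1  {7}→1
  2 left: {2,7}→1  {4,5}→1  {5,6}→2  {5,7}→2  {6,7}→2
  3 left: {2,5,7}→3  {2,6,7}→3  {3,4,5}→1  {4,5,6}→3  {4,5,7}→3  {5,6,7}→6
  4 left: {2,4,5,7}→6  {2,5,6,7}→12  {3,4,5,6}→4  {3,4,5,7}→4  {4,5,6,7}→12
  5 left: {2,3,4,5,7}→10  {2,4,5,6,7}→30  {3,4,5,6,7}→20
  6 left: {2,3,4,5,6,7}→60
  placing 0:d first → 60 extensions

60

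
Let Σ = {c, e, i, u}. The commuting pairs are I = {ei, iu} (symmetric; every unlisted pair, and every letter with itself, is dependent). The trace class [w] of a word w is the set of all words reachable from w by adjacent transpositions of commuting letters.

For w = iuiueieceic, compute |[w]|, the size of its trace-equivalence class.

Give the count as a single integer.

70

piece 0:i — minimal
piece 1:u — minimal
piece 2:i rests on {0:i}
piece 3:u rests on {1:u}
piece 4:e rests on {3:u}
piece 5:i rests on {2:i}
piece 6:e rests on {4:e}
piece 7:c rests on {5:i, 6:e}
piece 8:e rests on {7:c}
piece 9:i rests on {7:c}
piece 10:c rests on {8:e, 9:i}
minimal pieces: {0:i, 1:u}
ways to finish when only these pieces remain (= sum over removing one remaining piece with nothing left below it):
  1 left: {10}→1
  2 left: {8,10}→1  {9,10}→1
  3 left: {8,9,10}→2
  4 left: {7,8,9,10}→2
  5 left: {5,7,8,9,10}→2  {6,7,8,9,10}→2
  6 left: {2,5,7,8,9,10}→2  {4,6,7,8,9,10}→2  {5,6,7,8,9,10}→4
  7 left: {0,2,5,7,8,9,10}→2  {2,5,6,7,8,9,10}→6  {3,4,6,7,8,9,10}→2  {4,5,6,7,8,9,10}→6
  8 left: {0,2,5,6,7,8,9,10}→8  {1,3,4,6,7,8,9,10}→2  {2,4,5,6,7,8,9,10}→12  {3,4,5,6,7,8,9,10}→8
  9 left: {0,2,4,5,6,7,8,9,10}→20  {1,3,4,5,6,7,8,9,10}→10  {2,3,4,5,6,7,8,9,10}→20
  placing 0:i first → 30 extensions
  placing 1:u first → 40 extensions
total linear extensions = 70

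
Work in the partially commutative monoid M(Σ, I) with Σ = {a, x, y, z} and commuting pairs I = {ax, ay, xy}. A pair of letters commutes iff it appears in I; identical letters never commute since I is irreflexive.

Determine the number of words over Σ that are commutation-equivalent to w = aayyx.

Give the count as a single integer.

#0=a has no predecessor
#1=a depends on [0:a]
#2=y has no predecessor
#3=y depends on [2:y]
#4=x has no predecessor
sources: [0:a, 2:y, 4:x]
N(rest) = Σ N(rest − s) over sources s of rest; N(one piece) = 1:
  size 1 → [1]=1  [3]=1  [4]=1
  size 2 → [0,1]=1  [1,3]=2  [1,4]=2  [2,3]=1  [3,4]=2
  size 3 → [0,1,3]=3  [0,1,4]=3  [1,2,3]=3  [1,3,4]=6  [2,3,4]=3
  first=0(a) contributes 12
  first=2(y) contributes 12
  first=4(x) contributes 6
|[w]| = 30

30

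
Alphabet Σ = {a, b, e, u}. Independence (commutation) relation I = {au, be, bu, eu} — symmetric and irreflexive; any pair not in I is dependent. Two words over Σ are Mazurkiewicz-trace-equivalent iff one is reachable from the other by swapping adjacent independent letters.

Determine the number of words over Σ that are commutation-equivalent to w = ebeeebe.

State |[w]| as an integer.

21

0(e) covers ∅
1(b) covers ∅
2(e) covers 0:e
3(e) covers 2:e
4(e) covers 3:e
5(b) covers 1:b
6(e) covers 4:e
floor of heap: 0:e, 1:b
completions by unplaced set U, small U first (add the entries for U minus each lowest piece of U):
  |U|=1: {5}:1  {6}:1
  |U|=2: {1,5}:1  {4,6}:1  {5,6}:2
  |U|=3: {1,5,6}:3  {3,4,6}:1  {4,5,6}:3
  |U|=4: {1,4,5,6}:6  {2,3,4,6}:1  {3,4,5,6}:4
  |U|=5: {0,2,3,4,6}:1  {1,3,4,5,6}:10  {2,3,4,5,6}:5
  start at 0(e): 15
  start at 1(b): 6
sum over floor = 21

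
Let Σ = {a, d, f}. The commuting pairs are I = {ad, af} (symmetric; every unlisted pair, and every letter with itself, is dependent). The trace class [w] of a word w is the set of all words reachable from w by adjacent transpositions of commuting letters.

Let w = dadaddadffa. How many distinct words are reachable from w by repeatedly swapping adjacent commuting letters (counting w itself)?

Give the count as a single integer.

330

#0=d has no predecessor
#1=a has no predecessor
#2=d depends on [0:d]
#3=a depends on [1:a]
#4=d depends on [2:d]
#5=d depends on [4:d]
#6=a depends on [3:a]
#7=d depends on [5:d]
#8=f depends on [7:d]
#9=f depends on [8:f]
#10=a depends on [6:a]
sources: [0:d, 1:a]
N(rest) = Σ N(rest − s) over sources s of rest; N(one piece) = 1:
  size 1 → [9]=1  [10]=1
  size 2 → [6,10]=1  [8,9]=1  [9,10]=2
  size 3 → [3,6,10]=1  [6,9,10]=3  [7,8,9]=1  [8,9,10]=3
  size 4 → [1,3,6,10]=1  [3,6,9,10]=4  [5,7,8,9]=1  [6,8,9,10]=6  [7,8,9,10]=4
  size 5 → [1,3,6,9,10]=5  [3,6,8,9,10]=10  [4,5,7,8,9]=1  [5,7,8,9,10]=5  [6,7,8,9,10]=10
  size 6 → [1,3,6,8,9,10]=15  [2,4,5,7,8,9]=1  [3,6,7,8,9,10]=20  [4,5,7,8,9,10]=6  [5,6,7,8,9,10]=15
  size 7 → [0,2,4,5,7,8,9]=1  [1,3,6,7,8,9,10]=35  [2,4,5,7,8,9,10]=7  [3,5,6,7,8,9,10]=35  [4,5,6,7,8,9,10]=21
  size 8 → [0,2,4,5,7,8,9,10]=8  [1,3,5,6,7,8,9,10]=70  [2,4,5,6,7,8,9,10]=28  [3,4,5,6,7,8,9,10]=56
  size 9 → [0,2,4,5,6,7,8,9,10]=36  [1,3,4,5,6,7,8,9,10]=126  [2,3,4,5,6,7,8,9,10]=84
  first=0(d) contributes 210
  first=1(a) contributes 120
|[w]| = 330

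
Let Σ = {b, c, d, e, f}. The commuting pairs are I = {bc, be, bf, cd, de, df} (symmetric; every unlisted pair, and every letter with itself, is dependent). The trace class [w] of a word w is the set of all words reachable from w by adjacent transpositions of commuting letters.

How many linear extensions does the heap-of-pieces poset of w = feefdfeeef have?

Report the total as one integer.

drop 0:f onto floor
drop 1:e onto {0:f}
drop 2:e onto {1:e}
drop 3:f onto {2:e}
drop 4:d onto floor
drop 5:f onto {3:f}
drop 6:e onto {5:f}
drop 7:e onto {6:e}
drop 8:e onto {7:e}
drop 9:f onto {8:e}
ground layer = {0:f, 4:d}
drop-orders for the pieces not yet dropped (sum over which currently-grounded one goes next):
  1 to go: {4} 1  {9} 1
  2 to go: {4,9} 2  {8,9} 1
  3 to go: {4,8,9} 3  {7,8,9} 1
  4 to go: {4,7,8,9} 4  {6,7,8,9} 1
  5 to go: {4,6,7,8,9} 5  {5,6,7,8,9} 1
  6 to go: {3,5,6,7,8,9} 1  {4,5,6,7,8,9} 6
  7 to go: {2,3,5,6,7,8,9} 1  {3,4,5,6,7,8,9} 7
  8 to go: {1,2,3,5,6,7,8,9} 1  {2,3,4,5,6,7,8,9} 8
  if 0:f drops first: 9 orders
  if 4:d drops first: 1 orders
heap linearizations: 10

10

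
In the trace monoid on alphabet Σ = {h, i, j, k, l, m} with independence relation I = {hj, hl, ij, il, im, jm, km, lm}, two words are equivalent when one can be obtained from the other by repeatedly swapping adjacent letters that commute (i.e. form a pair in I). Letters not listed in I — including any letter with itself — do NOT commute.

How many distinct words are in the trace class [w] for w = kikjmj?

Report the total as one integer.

6

#0=k has no predecessor
#1=i depends on [0:k]
#2=k depends on [1:i]
#3=j depends on [2:k]
#4=m has no predecessor
#5=j depends on [3:j]
sources: [0:k, 4:m]
N(rest) = Σ N(rest − s) over sources s of rest; N(one piece) = 1:
  size 1 → [4]=1  [5]=1
  size 2 → [3,5]=1  [4,5]=2
  size 3 → [2,3,5]=1  [3,4,5]=3
  size 4 → [1,2,3,5]=1  [2,3,4,5]=4
  first=0(k) contributes 5
  first=4(m) contributes 1
|[w]| = 6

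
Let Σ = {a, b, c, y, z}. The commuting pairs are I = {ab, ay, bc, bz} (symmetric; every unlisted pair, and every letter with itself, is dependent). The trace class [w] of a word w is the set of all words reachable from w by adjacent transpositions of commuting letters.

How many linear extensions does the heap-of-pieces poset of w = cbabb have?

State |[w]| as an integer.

#0=c has no predecessor
#1=b has no predecessor
#2=a depends on [0:c]
#3=b depends on [1:b]
#4=b depends on [3:b]
sources: [0:c, 1:b]
N(rest) = Σ N(rest − s) over sources s of rest; N(one piece) = 1:
  size 1 → [2]=1  [4]=1
  size 2 → [0,2]=1  [2,4]=2  [3,4]=1
  size 3 → [0,2,4]=3  [1,3,4]=1  [2,3,4]=3
  first=0(c) contributes 4
  first=1(b) contributes 6
|[w]| = 10

10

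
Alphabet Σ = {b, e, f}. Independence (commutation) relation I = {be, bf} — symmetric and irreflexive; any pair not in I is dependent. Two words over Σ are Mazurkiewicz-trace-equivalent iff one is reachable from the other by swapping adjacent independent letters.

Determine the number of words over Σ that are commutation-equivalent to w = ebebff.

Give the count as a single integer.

15

drop 0:e onto floor
drop 1:b onto floor
drop 2:e onto {0:e}
drop 3:b onto {1:b}
drop 4:f onto {2:e}
drop 5:f onto {4:f}
ground layer = {0:e, 1:b}
drop-orders for the pieces not yet dropped (sum over which currently-grounded one goes next):
  1 to go: {3} 1  {5} 1
  2 to go: {1,3} 1  {3,5} 2  {4,5} 1
  3 to go: {1,3,5} 3  {2,4,5} 1  {3,4,5} 3
  4 to go: {0,2,4,5} 1  {1,3,4,5} 6  {2,3,4,5} 4
  if 0:e drops first: 10 orders
  if 1:b drops first: 5 orders
heap linearizations: 15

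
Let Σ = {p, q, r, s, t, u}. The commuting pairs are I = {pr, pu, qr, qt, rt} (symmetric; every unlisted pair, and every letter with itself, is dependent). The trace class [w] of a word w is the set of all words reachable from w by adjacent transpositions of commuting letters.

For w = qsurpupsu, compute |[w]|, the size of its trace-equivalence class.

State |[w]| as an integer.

10

piece 0:q — minimal
piece 1:s rests on {0:q}
piece 2:u rests on {1:s}
piece 3:r rests on {2:u}
piece 4:p rests on {1:s}
piece 5:u rests on {3:r}
piece 6:p rests on {4:p}
piece 7:s rests on {5:u, 6:p}
piece 8:u rests on {7:s}
minimal pieces: {0:q}
ways to finish when only these pieces remain (= sum over removing one remaining piece with nothing left below it):
  1 left: {8}→1
  2 left: {7,8}→1
  3 left: {5,7,8}→1  {6,7,8}→1
  4 left: {3,5,7,8}→1  {4,6,7,8}→1  {5,6,7,8}→2
  5 left: {2,3,5,7,8}→1  {3,5,6,7,8}→3  {4,5,6,7,8}→3
  6 left: {2,3,5,6,7,8}→4  {3,4,5,6,7,8}→6
  7 left: {2,3,4,5,6,7,8}→10
  placing 0:q first → 10 extensions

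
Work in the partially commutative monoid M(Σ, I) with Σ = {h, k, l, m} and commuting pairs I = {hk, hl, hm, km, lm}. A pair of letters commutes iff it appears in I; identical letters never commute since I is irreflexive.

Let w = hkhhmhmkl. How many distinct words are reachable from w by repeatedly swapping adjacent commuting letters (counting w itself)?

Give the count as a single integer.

drop 0:h onto floor
drop 1:k onto floor
drop 2:h onto {0:h}
drop 3:h onto {2:h}
drop 4:m onto floor
drop 5:h onto {3:h}
drop 6:m onto {4:m}
drop 7:k onto {1:k}
drop 8:l onto {7:k}
ground layer = {0:h, 1:k, 4:m}
drop-orders for the pieces not yet dropped (sum over which currently-grounded one goes next):
  1 to go: {5} 1  {6} 1  {8} 1
  2 to go: {3,5} 1  {4,6} 1  {5,6} 2  {5,8} 2  {6,8} 2  {7,8} 1
  3 to go: {1,7,8} 1  {2,3,5} 1  {3,5,6} 3  {3,5,8} 3  {4,5,6} 3  {4,6,8} 3  {5,6,8} 6  {5,7,8} 3  {6,7,8} 3
  4 to go: {0,2,3,5} 1  {1,5,7,8} 4  {1,6,7,8} 4  {2,3,5,6} 4  {2,3,5,8} 4  {3,4,5,6} 6  {3,5,6,8} 12  {3,5,7,8} 6  {4,5,6,8} 12  {4,6,7,8} 6  {5,6,7,8} 12
  5 to go: {0,2,3,5,6} 5  {0,2,3,5,8} 5  {1,3,5,7,8} 10  {1,4,6,7,8} 10  {1,5,6,7,8} 20  {2,3,4,5,6} 10  {2,3,5,6,8} 20  {2,3,5,7,8} 10  {3,4,5,6,8} 30  {3,5,6,7,8} 30  {4,5,6,7,8} 30
  6 to go: {0,2,3,4,5,6} 15  {0,2,3,5,6,8} 30  {0,2,3,5,7,8} 15  {1,2,3,5,7,8} 20  {1,3,5,6,7,8} 60  {1,4,5,6,7,8} 60  {2,3,4,5,6,8} 60  {2,3,5,6,7,8} 60  {3,4,5,6,7,8} 90
  7 to go: {0,1,2,3,5,7,8} 35  {0,2,3,4,5,6,8} 105  {0,2,3,5,6,7,8} 105  {1,2,3,5,6,7,8} 140  {1,3,4,5,6,7,8} 210  {2,3,4,5,6,7,8} 210
  if 0:h drops first: 560 orders
  if 1:k drops first: 420 orders
  if 4:m drops first: 280 orders
heap linearizations: 1260

1260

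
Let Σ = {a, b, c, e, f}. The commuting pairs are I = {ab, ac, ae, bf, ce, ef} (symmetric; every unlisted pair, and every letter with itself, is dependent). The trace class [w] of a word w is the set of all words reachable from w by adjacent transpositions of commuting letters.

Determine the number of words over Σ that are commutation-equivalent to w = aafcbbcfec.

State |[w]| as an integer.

4

piece 0:a — minimal
piece 1:a rests on {0:a}
piece 2:f rests on {1:a}
piece 3:c rests on {2:f}
piece 4:b rests on {3:c}
piece 5:b rests on {4:b}
piece 6:c rests on {5:b}
piece 7:f rests on {6:c}
piece 8:e rests on {5:b}
piece 9:c rests on {7:f}
minimal pieces: {0:a}
ways to finish when only these pieces remain (= sum over removing one remaining piece with nothing left below it):
  1 left: {8}→1  {9}→1
  2 left: {7,9}→1  {8,9}→2
  3 left: {6,7,9}→1  {7,8,9}→3
  4 left: {6,7,8,9}→4
  5 left: {5,6,7,8,9}→4
  6 left: {4,5,6,7,8,9}→4
  7 left: {3,4,5,6,7,8,9}→4
  8 left: {2,3,4,5,6,7,8,9}→4
  placing 0:a first → 4 extensions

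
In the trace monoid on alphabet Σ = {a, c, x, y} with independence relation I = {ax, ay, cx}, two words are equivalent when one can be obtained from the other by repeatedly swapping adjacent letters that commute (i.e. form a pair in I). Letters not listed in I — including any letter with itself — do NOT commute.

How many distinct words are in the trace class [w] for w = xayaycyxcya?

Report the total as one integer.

50

0(x) covers ∅
1(a) covers ∅
2(y) covers 0:x
3(a) covers 1:a
4(y) covers 2:y
5(c) covers 3:a, 4:y
6(y) covers 5:c
7(x) covers 6:y
8(c) covers 6:y
9(y) covers 7:x, 8:c
10(a) covers 8:c
floor of heap: 0:x, 1:a
completions by unplaced set U, small U first (add the entries for U minus each lowest piece of U):
  |U|=1: {9}:1  {10}:1
  |U|=2: {7,9}:1  {9,10}:2
  |U|=3: {7,9,10}:3  {8,9,10}:2
  |U|=4: {7,8,9,10}:5
  |U|=5: {6,7,8,9,10}:5
  |U|=6: {5,6,7,8,9,10}:5
  |U|=7: {3,5,6,7,8,9,10}:5  {4,5,6,7,8,9,10}:5
  |U|=8: {1,3,5,6,7,8,9,10}:5  {2,4,5,6,7,8,9,10}:5  {3,4,5,6,7,8,9,10}:10
  |U|=9: {0,2,4,5,6,7,8,9,10}:5  {1,3,4,5,6,7,8,9,10}:15  {2,3,4,5,6,7,8,9,10}:15
  start at 0(x): 30
  start at 1(a): 20
sum over floor = 50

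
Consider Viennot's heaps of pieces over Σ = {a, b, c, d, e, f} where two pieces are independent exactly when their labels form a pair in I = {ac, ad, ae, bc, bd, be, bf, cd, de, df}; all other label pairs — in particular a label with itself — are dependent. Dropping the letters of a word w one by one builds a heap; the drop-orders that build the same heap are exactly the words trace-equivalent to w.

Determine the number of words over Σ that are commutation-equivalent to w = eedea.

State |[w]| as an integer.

drop 0:e onto floor
drop 1:e onto {0:e}
drop 2:d onto floor
drop 3:e onto {1:e}
drop 4:a onto floor
ground layer = {0:e, 2:d, 4:a}
drop-orders for the pieces not yet dropped (sum over which currently-grounded one goes next):
  1 to go: {2} 1  {3} 1  {4} 1
  2 to go: {1,3} 1  {2,3} 2  {2,4} 2  {3,4} 2
  3 to go: {0,1,3} 1  {1,2,3} 3  {1,3,4} 3  {2,3,4} 6
  if 0:e drops first: 12 orders
  if 2:d drops first: 4 orders
  if 4:a drops first: 4 orders
heap linearizations: 20

20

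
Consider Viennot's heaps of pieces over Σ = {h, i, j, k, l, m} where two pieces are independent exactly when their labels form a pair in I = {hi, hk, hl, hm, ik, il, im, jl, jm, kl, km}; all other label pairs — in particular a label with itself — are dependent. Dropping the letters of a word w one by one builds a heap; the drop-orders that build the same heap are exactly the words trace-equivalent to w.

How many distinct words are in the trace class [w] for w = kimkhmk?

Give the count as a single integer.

420

#0=k has no predecessor
#1=i has no predecessor
#2=m has no predecessor
#3=k depends on [0:k]
#4=h has no predecessor
#5=m depends on [2:m]
#6=k depends on [3:k]
sources: [0:k, 1:i, 2:m, 4:h]
N(rest) = Σ N(rest − s) over sources s of rest; N(one piece) = 1:
  size 1 → [1]=1  [4]=1  [5]=1  [6]=1
  size 2 → [1,4]=2  [1,5]=2  [1,6]=2  [2,5]=1  [3,6]=1  [4,5]=2  [4,6]=2  [5,6]=2
  size 3 → [0,3,6]=1  [1,2,5]=3  [1,3,6]=3  [1,4,5]=6  [1,4,6]=6  [1,5,6]=6  [2,4,5]=3  [2,5,6]=3  [3,4,6]=3  [3,5,6]=3  [4,5,6]=6
  size 4 → [0,1,3,6]=4  [0,3,4,6]=4  [0,3,5,6]=4  [1,2,4,5]=12  [1,2,5,6]=12  [1,3,4,6]=12  [1,3,5,6]=12  [1,4,5,6]=24  [2,3,5,6]=6  [2,4,5,6]=12  [3,4,5,6]=12
  size 5 → [0,1,3,4,6]=20  [0,1,3,5,6]=20  [0,2,3,5,6]=10  [0,3,4,5,6]=20  [1,2,3,5,6]=30  [1,2,4,5,6]=60  [1,3,4,5,6]=60  [2,3,4,5,6]=30
  first=0(k) contributes 180
  first=1(i) contributes 60
  first=2(m) contributes 120
  first=4(h) contributes 60
|[w]| = 420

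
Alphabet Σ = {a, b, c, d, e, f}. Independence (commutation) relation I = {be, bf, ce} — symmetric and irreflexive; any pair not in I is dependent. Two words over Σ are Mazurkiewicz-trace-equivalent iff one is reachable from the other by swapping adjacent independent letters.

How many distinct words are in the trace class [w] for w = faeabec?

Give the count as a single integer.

#0=f has no predecessor
#1=a depends on [0:f]
#2=e depends on [1:a]
#3=a depends on [2:e]
#4=b depends on [3:a]
#5=e depends on [3:a]
#6=c depends on [4:b]
sources: [0:f]
N(rest) = Σ N(rest − s) over sources s of rest; N(one piece) = 1:
  size 1 → [5]=1  [6]=1
  size 2 → [4,6]=1  [5,6]=2
  size 3 → [4,5,6]=3
  size 4 → [3,4,5,6]=3
  size 5 → [2,3,4,5,6]=3
  first=0(f) contributes 3

3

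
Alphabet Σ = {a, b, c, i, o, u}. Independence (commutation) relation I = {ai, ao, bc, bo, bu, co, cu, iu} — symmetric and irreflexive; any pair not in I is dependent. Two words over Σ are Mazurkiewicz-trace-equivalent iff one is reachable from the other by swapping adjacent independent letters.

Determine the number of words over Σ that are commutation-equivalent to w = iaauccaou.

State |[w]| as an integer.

31

0(i) covers ∅
1(a) covers ∅
2(a) covers 1:a
3(u) covers 2:a
4(c) covers 0:i, 2:a
5(c) covers 4:c
6(a) covers 3:u, 5:c
7(o) covers 0:i, 3:u
8(u) covers 6:a, 7:o
floor of heap: 0:i, 1:a
completions by unplaced set U, small U first (add the entries for U minus each lowest piece of U):
  |U|=1: {8}:1
  |U|=2: {6,8}:1  {7,8}:1
  |U|=3: {5,6,8}:1  {6,7,8}:2
  |U|=4: {3,6,7,8}:2  {4,5,6,8}:1  {5,6,7,8}:3
  |U|=5: {3,5,6,7,8}:5  {4,5,6,7,8}:4
  |U|=6: {0,4,5,6,7,8}:4  {3,4,5,6,7,8}:9
  |U|=7: {0,3,4,5,6,7,8}:13  {2,3,4,5,6,7,8}:9
  start at 0(i): 9
  start at 1(a): 22
sum over floor = 31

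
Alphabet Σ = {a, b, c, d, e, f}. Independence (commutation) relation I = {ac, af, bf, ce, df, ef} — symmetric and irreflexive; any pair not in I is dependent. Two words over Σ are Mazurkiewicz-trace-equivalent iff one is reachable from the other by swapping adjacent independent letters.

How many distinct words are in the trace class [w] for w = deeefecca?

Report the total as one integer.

77

#0=d has no predecessor
#1=e depends on [0:d]
#2=e depends on [1:e]
#3=e depends on [2:e]
#4=f has no predecessor
#5=e depends on [3:e]
#6=c depends on [0:d, 4:f]
#7=c depends on [6:c]
#8=a depends on [5:e]
sources: [0:d, 4:f]
N(rest) = Σ N(rest − s) over sources s of rest; N(one piece) = 1:
  size 1 → [7]=1  [8]=1
  size 2 → [5,8]=1  [6,7]=1  [7,8]=2
  size 3 → [3,5,8]=1  [4,6,7]=1  [5,7,8]=3  [6,7,8]=3
  size 4 → [2,3,5,8]=1  [3,5,7,8]=4  [4,6,7,8]=4  [5,6,7,8]=6
  size 5 → [1,2,3,5,8]=1  [2,3,5,7,8]=5  [3,5,6,7,8]=10  [4,5,6,7,8]=10
  size 6 → [1,2,3,5,7,8]=6  [2,3,5,6,7,8]=15  [3,4,5,6,7,8]=20
  size 7 → [1,2,3,5,6,7,8]=21  [2,3,4,5,6,7,8]=35
  first=0(d) contributes 56
  first=4(f) contributes 21
|[w]| = 77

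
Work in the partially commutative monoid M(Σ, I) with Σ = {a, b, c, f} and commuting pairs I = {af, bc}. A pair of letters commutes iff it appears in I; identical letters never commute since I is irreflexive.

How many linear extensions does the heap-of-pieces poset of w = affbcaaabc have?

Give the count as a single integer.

drop 0:a onto floor
drop 1:f onto floor
drop 2:f onto {1:f}
drop 3:b onto {0:a, 2:f}
drop 4:c onto {0:a, 2:f}
drop 5:a onto {3:b, 4:c}
drop 6:a onto {5:a}
drop 7:a onto {6:a}
drop 8:b onto {7:a}
drop 9:c onto {7:a}
ground layer = {0:a, 1:f}
drop-orders for the pieces not yet dropped (sum over which currently-grounded one goes next):
  1 to go: {8} 1  {9} 1
  2 to go: {8,9} 2
  3 to go: {7,8,9} 2
  4 to go: {6,7,8,9} 2
  5 to go: {5,6,7,8,9} 2
  6 to go: {3,5,6,7,8,9} 2  {4,5,6,7,8,9} 2
  7 to go: {3,4,5,6,7,8,9} 4
  8 to go: {0,3,4,5,6,7,8,9} 4  {2,3,4,5,6,7,8,9} 4
  if 0:a drops first: 4 orders
  if 1:f drops first: 8 orders
heap linearizations: 12

12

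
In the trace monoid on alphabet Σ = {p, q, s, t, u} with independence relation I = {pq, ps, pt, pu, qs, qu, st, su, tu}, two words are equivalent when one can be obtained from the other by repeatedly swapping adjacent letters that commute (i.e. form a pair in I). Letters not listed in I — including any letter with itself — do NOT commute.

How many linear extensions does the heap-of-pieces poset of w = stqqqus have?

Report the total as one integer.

piece 0:s — minimal
piece 1:t — minimal
piece 2:q rests on {1:t}
piece 3:q rests on {2:q}
piece 4:q rests on {3:q}
piece 5:u — minimal
piece 6:s rests on {0:s}
minimal pieces: {0:s, 1:t, 5:u}
ways to finish when only these pieces remain (= sum over removing one remaining piece with nothing left below it):
  1 left: {4}→1  {5}→1  {6}→1
  2 left: {0,6}→1  {3,4}→1  {4,5}→2  {4,6}→2  {5,6}→2
  3 left: {0,4,6}→3  {0,5,6}→3  {2,3,4}→1  {3,4,5}→3  {3,4,6}→3  {4,5,6}→6
  4 left: {0,3,4,6}→6  {0,4,5,6}→12  {1,2,3,4}→1  {2,3,4,5}→4  {2,3,4,6}→4  {3,4,5,6}→12
  5 left: {0,2,3,4,6}→10  {0,3,4,5,6}→30  {1,2,3,4,5}→5  {1,2,3,4,6}→5  {2,3,4,5,6}→20
  placing 0:s first → 30 extensions
  placing 1:t first → 60 extensions
  placing 5:u first → 15 extensions
total linear extensions = 105

105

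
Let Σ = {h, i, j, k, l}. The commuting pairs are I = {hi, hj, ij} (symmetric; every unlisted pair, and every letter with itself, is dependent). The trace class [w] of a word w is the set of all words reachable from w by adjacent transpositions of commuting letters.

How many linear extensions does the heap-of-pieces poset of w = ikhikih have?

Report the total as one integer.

4

0(i) covers ∅
1(k) covers 0:i
2(h) covers 1:k
3(i) covers 1:k
4(k) covers 2:h, 3:i
5(i) covers 4:k
6(h) covers 4:k
floor of heap: 0:i
completions by unplaced set U, small U first (add the entries for U minus each lowest piece of U):
  |U|=1: {5}:1  {6}:1
  |U|=2: {5,6}:2
  |U|=3: {4,5,6}:2
  |U|=4: {2,4,5,6}:2  {3,4,5,6}:2
  |U|=5: {2,3,4,5,6}:4
  start at 0(i): 4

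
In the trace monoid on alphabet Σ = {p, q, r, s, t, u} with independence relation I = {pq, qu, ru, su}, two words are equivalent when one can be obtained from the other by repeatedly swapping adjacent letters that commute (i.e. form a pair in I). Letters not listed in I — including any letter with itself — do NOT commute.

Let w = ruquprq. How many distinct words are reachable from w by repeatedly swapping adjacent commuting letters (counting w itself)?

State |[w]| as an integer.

9

0(r) covers ∅
1(u) covers ∅
2(q) covers 0:r
3(u) covers 1:u
4(p) covers 0:r, 3:u
5(r) covers 2:q, 4:p
6(q) covers 5:r
floor of heap: 0:r, 1:u
completions by unplaced set U, small U first (add the entries for U minus each lowest piece of U):
  |U|=1: {6}:1
  |U|=2: {5,6}:1
  |U|=3: {2,5,6}:1  {4,5,6}:1
  |U|=4: {2,4,5,6}:2  {3,4,5,6}:1
  |U|=5: {0,2,4,5,6}:2  {1,3,4,5,6}:1  {2,3,4,5,6}:3
  start at 0(r): 4
  start at 1(u): 5
sum over floor = 9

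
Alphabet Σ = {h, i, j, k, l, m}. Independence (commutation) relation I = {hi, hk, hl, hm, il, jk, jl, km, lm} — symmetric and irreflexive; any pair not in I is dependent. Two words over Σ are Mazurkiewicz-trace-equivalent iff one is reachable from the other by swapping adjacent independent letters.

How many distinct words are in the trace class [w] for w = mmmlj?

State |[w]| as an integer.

piece 0:m — minimal
piece 1:m rests on {0:m}
piece 2:m rests on {1:m}
piece 3:l — minimal
piece 4:j rests on {2:m}
minimal pieces: {0:m, 3:l}
ways to finish when only these pieces remain (= sum over removing one remaining piece with nothing left below it):
  1 left: {3}→1  {4}→1
  2 left: {2,4}→1  {3,4}→2
  3 left: {1,2,4}→1  {2,3,4}→3
  placing 0:m first → 4 extensions
  placing 3:l first → 1 extensions
total linear extensions = 5

5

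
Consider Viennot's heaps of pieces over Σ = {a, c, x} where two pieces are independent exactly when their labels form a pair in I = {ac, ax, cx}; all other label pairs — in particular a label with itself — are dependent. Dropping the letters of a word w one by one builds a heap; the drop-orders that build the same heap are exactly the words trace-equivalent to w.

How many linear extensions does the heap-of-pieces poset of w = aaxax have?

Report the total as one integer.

drop 0:a onto floor
drop 1:a onto {0:a}
drop 2:x onto floor
drop 3:a onto {1:a}
drop 4:x onto {2:x}
ground layer = {0:a, 2:x}
drop-orders for the pieces not yet dropped (sum over which currently-grounded one goes next):
  1 to go: {3} 1  {4} 1
  2 to go: {1,3} 1  {2,4} 1  {3,4} 2
  3 to go: {0,1,3} 1  {1,3,4} 3  {2,3,4} 3
  if 0:a drops first: 6 orders
  if 2:x drops first: 4 orders
heap linearizations: 10

10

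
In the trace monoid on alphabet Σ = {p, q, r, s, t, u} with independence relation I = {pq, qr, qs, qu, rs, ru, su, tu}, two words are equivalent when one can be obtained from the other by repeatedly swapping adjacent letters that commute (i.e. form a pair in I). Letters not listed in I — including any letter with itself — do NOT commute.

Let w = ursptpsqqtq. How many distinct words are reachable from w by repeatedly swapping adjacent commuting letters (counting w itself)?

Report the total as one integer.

drop 0:u onto floor
drop 1:r onto floor
drop 2:s onto floor
drop 3:p onto {0:u, 1:r, 2:s}
drop 4:t onto {3:p}
drop 5:p onto {4:t}
drop 6:s onto {5:p}
drop 7:q onto {4:t}
drop 8:q onto {7:q}
drop 9:t onto {6:s, 8:q}
drop 10:q onto {9:t}
ground layer = {0:u, 1:r, 2:s}
drop-orders for the pieces not yet dropped (sum over which currently-grounded one goes next):
  1 to go: {10} 1
  2 to go: {9,10} 1
  3 to go: {6,9,10} 1  {8,9,10} 1
  4 to go: {5,6,9,10} 1  {6,8,9,10} 2  {7,8,9,10} 1
  5 to go: {5,6,8,9,10} 3  {6,7,8,9,10} 3
  6 to go: {5,6,7,8,9,10} 6
  7 to go: {4,5,6,7,8,9,10} 6
  8 to go: {3,4,5,6,7,8,9,10} 6
  9 to go: {0,3,4,5,6,7,8,9,10} 6  {1,3,4,5,6,7,8,9,10} 6  {2,3,4,5,6,7,8,9,10} 6
  if 0:u drops first: 12 orders
  if 1:r drops first: 12 orders
  if 2:s drops first: 12 orders
heap linearizations: 36

36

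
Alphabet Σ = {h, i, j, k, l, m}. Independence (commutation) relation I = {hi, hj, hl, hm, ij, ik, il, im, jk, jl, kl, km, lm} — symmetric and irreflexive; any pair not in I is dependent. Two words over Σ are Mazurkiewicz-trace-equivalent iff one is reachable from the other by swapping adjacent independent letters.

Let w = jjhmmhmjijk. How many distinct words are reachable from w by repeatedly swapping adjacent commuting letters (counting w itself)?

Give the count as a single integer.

1320

0(j) covers ∅
1(j) covers 0:j
2(h) covers ∅
3(m) covers 1:j
4(m) covers 3:m
5(h) covers 2:h
6(m) covers 4:m
7(j) covers 6:m
8(i) covers ∅
9(j) covers 7:j
10(k) covers 5:h
floor of heap: 0:j, 2:h, 8:i
completions by unplaced set U, small U first (add the entries for U minus each lowest piece of U):
  |U|=1: {8}:1  {9}:1  {10}:1
  |U|=2: {5,10}:1  {7,9}:1  {8,9}:2  {8,10}:2  {9,10}:2
  |U|=3: {2,5,10}:1  {5,8,10}:3  {5,9,10}:3  {6,7,9}:1  {7,8,9}:3  {7,9,10}:3  {8,9,10}:6
  |U|=4: {2,5,8,10}:4  {2,5,9,10}:4  {4,6,7,9}:1  {5,7,9,10}:6  {5,8,9,10}:12  {6,7,8,9}:4  {6,7,9,10}:4  {7,8,9,10}:12
  |U|=5: {2,5,7,9,10}:10  {2,5,8,9,10}:20  {3,4,6,7,9}:1  {4,6,7,8,9}:5  {4,6,7,9,10}:5  {5,6,7,9,10}:10  {5,7,8,9,10}:30  {6,7,8,9,10}:20
  |U|=6: {1,3,4,6,7,9}:1  {2,5,6,7,9,10}:20  {2,5,7,8,9,10}:60  {3,4,6,7,8,9}:6  {3,4,6,7,9,10}:6  {4,5,6,7,9,10}:15  {4,6,7,8,9,10}:30  {5,6,7,8,9,10}:60
  |U|=7: {0,1,3,4,6,7,9}:1  {1,3,4,6,7,8,9}:7  {1,3,4,6,7,9,10}:7  {2,4,5,6,7,9,10}:35  {2,5,6,7,8,9,10}:140  {3,4,5,6,7,9,10}:21  {3,4,6,7,8,9,10}:42  {4,5,6,7,8,9,10}:105
  |U|=8: {0,1,3,4,6,7,8,9}:8  {0,1,3,4,6,7,9,10}:8  {1,3,4,5,6,7,9,10}:28  {1,3,4,6,7,8,9,10}:56  {2,3,4,5,6,7,9,10}:56  {2,4,5,6,7,8,9,10}:280  {3,4,5,6,7,8,9,10}:168
  |U|=9: {0,1,3,4,5,6,7,9,10}:36  {0,1,3,4,6,7,8,9,10}:72  {1,2,3,4,5,6,7,9,10}:84  {1,3,4,5,6,7,8,9,10}:252  {2,3,4,5,6,7,8,9,10}:504
  start at 0(j): 840
  start at 2(h): 360
  start at 8(i): 120
sum over floor = 1320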